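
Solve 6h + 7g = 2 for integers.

Step 1: Check solvability.
gcd(6, 7) = 1
Since 1 divides 2, solutions exist.

Step 2: Apply extended Euclidean algorithm to find gcd.
We find integers such that 6*x0 + 7*y0 = 1

Step 3: Scale the particular solution.
Multiply by 2/1 = 2:
h = -2, g = 2

Step 4: Verify.
6*(-2) + 7*(2) = 2 = 2 ✓

h = -2, g = 2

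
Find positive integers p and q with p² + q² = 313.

We need to find integers p, q > 0 such that p² + q² = 313.
Trying p = 12: q² = 313 - 12² = 313 - 144 = 169
q = 13
Check: 12² + 13² = 144 + 169 = 313 ✓

313 = 12² + 13²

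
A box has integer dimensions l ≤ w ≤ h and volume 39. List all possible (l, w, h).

Iterate l from 1 to ⌊39^(1/3)⌋. For each l dividing 39, iterate w ≥ l with w dividing 39/l, and set h = 39/(l·w).
Triples found (2): (1×1×39), (1×3×13)

(1×1×39), (1×3×13)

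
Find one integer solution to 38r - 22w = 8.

Step 1: Check solvability.
gcd(38, 22) = 2
Since 2 divides 8, solutions exist.

Step 2: Apply extended Euclidean algorithm to find gcd.
We find integers such that 38*x0 + 22*y0 = 2

Step 3: Scale the particular solution.
Multiply by 8/2 = 4:
r = -16, w = -28

Step 4: Verify.
38*(-16) - 22*(-28) = 8 = 8 ✓

r = -16, w = -28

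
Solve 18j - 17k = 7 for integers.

Step 1: Check solvability.
gcd(18, 17) = 1
Since 1 divides 7, solutions exist.

Step 2: Apply extended Euclidean algorithm to find gcd.
We find integers such that 18*x0 + 17*y0 = 1

Step 3: Scale the particular solution.
Multiply by 7/1 = 7:
j = 7, k = 7

Step 4: Verify.
18*(7) - 17*(7) = 7 = 7 ✓

j = 7, k = 7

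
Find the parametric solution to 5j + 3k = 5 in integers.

Step 1: Compute gcd(5, 3) = 1.
Since 1 divides 5, solutions exist.

Step 2: Find a particular solution using extended Euclidean algorithm.
We get j₀ = -5, k₀ = 10.
Check: 5*-5 + 3*10 = 5 = 5 ✓

Step 3: Write the general solution.
j = -5 + (3/1)t = -5 + 3t
k = 10 - (5/1)t = 10 - 5t
for any integer t.

j = -5 + 3t, k = 10 - 5t for integer t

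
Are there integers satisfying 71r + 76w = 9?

Step 1: Compute gcd(71, 76).
gcd(71, 76) = 1

Step 2: Check divisibility.
Does 1 divide 9? 9 = 1 x 9, so yes.

By the theorem on linear Diophantine equations, 71r + 76w = 9 has integer solutions if and only if gcd(71, 76) divides 9. Since 1 | 9, solutions exist.

Yes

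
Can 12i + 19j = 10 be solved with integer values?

Step 1: Compute gcd(12, 19).
gcd(12, 19) = 1

Step 2: Check divisibility.
Does 1 divide 10? 10 = 1 x 10, so yes.

By the theorem on linear Diophantine equations, 12i + 19j = 10 has integer solutions if and only if gcd(12, 19) divides 10. Since 1 | 10, solutions exist.

Yes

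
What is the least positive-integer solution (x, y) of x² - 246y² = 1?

We seek the smallest positive integers (x, y) with x² - 246y² = 1, i.e., x² = 246y² + 1.
Try successive y values:
y = 1: x² = 246·1² + 1 = 247, not a perfect square
y = 2: x² = 246·2² + 1 = 985, not a perfect square
y = 3: x² = 246·3² + 1 = 2215, not a perfect square
... continuing the search (or via continued fractions) ...
y = 5662: x² = 246·5662² + 1 = 7886328025, x = 88805 ✓

Verify: 88805² - 246·5662² = 7886328025 - 7886328024 = 1 ✓

x = 88805, y = 5662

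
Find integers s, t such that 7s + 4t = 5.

Step 1: Check solvability.
gcd(7, 4) = 1
Since 1 divides 5, solutions exist.

Step 2: Apply extended Euclidean algorithm to find gcd.
We find integers such that 7*x0 + 4*y0 = 1

Step 3: Scale the particular solution.
Multiply by 5/1 = 5:
s = -5, t = 10

Step 4: Verify.
7*(-5) + 4*(10) = 5 = 5 ✓

s = -5, t = 10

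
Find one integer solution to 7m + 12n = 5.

Step 1: Check solvability.
gcd(7, 12) = 1
Since 1 divides 5, solutions exist.

Step 2: Apply extended Euclidean algorithm to find gcd.
We find integers such that 7*x0 + 12*y0 = 1

Step 3: Scale the particular solution.
Multiply by 5/1 = 5:
m = -25, n = 15

Step 4: Verify.
7*(-25) + 12*(15) = 5 = 5 ✓

m = -25, n = 15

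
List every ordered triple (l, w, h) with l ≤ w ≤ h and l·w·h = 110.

Iterate l from 1 to ⌊110^(1/3)⌋. For each l dividing 110, iterate w ≥ l with w dividing 110/l, and set h = 110/(l·w).
Triples found (5): (1×1×110), (1×2×55), (1×5×22), (1×10×11), (2×5×11)

(1×1×110), (1×2×55), (1×5×22), (1×10×11), (2×5×11)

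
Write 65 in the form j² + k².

We need to find integers j, k > 0 such that j² + k² = 65.
Trying j = 1: k² = 65 - 1² = 65 - 1 = 64
k = 8
Check: 1² + 8² = 1 + 64 = 65 ✓

65 = 1² + 8²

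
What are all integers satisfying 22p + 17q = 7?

Step 1: Compute gcd(22, 17) = 1.
Since 1 divides 7, solutions exist.

Step 2: Find a particular solution using extended Euclidean algorithm.
We get p₀ = 49, q₀ = -63.
Check: 22*49 + 17*-63 = 7 = 7 ✓

Step 3: Write the general solution.
p = 49 + (17/1)t = 49 + 17t
q = -63 - (22/1)t = -63 - 22t
for any integer t.

p = 49 + 17t, q = -63 - 22t for integer t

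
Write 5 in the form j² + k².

We need to find integers j, k > 0 such that j² + k² = 5.
Trying j = 1: k² = 5 - 1² = 5 - 1 = 4
k = 2
Check: 1² + 2² = 1 + 4 = 5 ✓

5 = 1² + 2²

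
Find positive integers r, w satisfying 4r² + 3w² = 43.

Try small values of r and check whether (43 - 4r²)/3 is a perfect square.
r = 2: 4·2² = 16, so 3w² = 43 - 16 = 27, giving w² = 9, w = 3.
Check: 4·2² + 3·3² = 16 + 27 = 43 ✓

r = 2, w = 3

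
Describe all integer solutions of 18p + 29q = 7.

Step 1: Compute gcd(18, 29) = 1.
Since 1 divides 7, solutions exist.

Step 2: Find a particular solution using extended Euclidean algorithm.
We get p₀ = -56, q₀ = 35.
Check: 18*-56 + 29*35 = 7 = 7 ✓

Step 3: Write the general solution.
p = -56 + (29/1)t = -56 + 29t
q = 35 - (18/1)t = 35 - 18t
for any integer t.

p = -56 + 29t, q = 35 - 18t for integer t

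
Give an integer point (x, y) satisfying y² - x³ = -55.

Try small integer x values and check whether x³ - 55 is a perfect square.
x = 4: x³ - 55 = 4³ - 55 = 64 - 55 = 9
Is 9 a perfect square? 3² = 9 ✓
So (x, y) = (4, 3) is a solution.

x = 4, y = 3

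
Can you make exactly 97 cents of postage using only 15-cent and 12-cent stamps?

We need non-negative x, y with 15x + 12y = 97.
gcd(15, 12) = 3, and 3 does not divide 97.
No integer solutions exist, so certainly no non-negative ones.

No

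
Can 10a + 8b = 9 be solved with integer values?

Step 1: Compute gcd(10, 8).
gcd(10, 8) = 2

Step 2: Check divisibility.
Does 2 divide 9? 9 = 2 x 4 + 1, so no.

By the theorem on linear Diophantine equations, 10a + 8b = 9 has integer solutions if and only if gcd(10, 8) divides 9. Since 2 does not divide 9, no solutions exist.

No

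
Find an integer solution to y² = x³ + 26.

Try small integer x values and check whether x³ + 26 is a perfect square.
x = -1: x³ + 26 = -1³ + 26 = -1 + 26 = 25
Is 25 a perfect square? 5² = 25 ✓
So (x, y) = (-1, -5) is a solution.

x = -1, y = -5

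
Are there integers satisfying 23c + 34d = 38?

Step 1: Compute gcd(23, 34).
gcd(23, 34) = 1

Step 2: Check divisibility.
Does 1 divide 38? 38 = 1 x 38, so yes.

By the theorem on linear Diophantine equations, 23c + 34d = 38 has integer solutions if and only if gcd(23, 34) divides 38. Since 1 | 38, solutions exist.

Yes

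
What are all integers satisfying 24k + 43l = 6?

Step 1: Compute gcd(24, 43) = 1.
Since 1 divides 6, solutions exist.

Step 2: Find a particular solution using extended Euclidean algorithm.
We get k₀ = 54, l₀ = -30.
Check: 24*54 + 43*-30 = 6 = 6 ✓

Step 3: Write the general solution.
k = 54 + (43/1)t = 54 + 43t
l = -30 - (24/1)t = -30 - 24t
for any integer t.

k = 54 + 43t, l = -30 - 24t for integer t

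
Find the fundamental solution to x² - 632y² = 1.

We seek the smallest positive integers (x, y) with x² - 632y² = 1, i.e., x² = 632y² + 1.
Try successive y values:
y = 1: x² = 632·1² + 1 = 633, not a perfect square
y = 2: x² = 632·2² + 1 = 2529, not a perfect square
y = 3: x² = 632·3² + 1 = 5689, not a perfect square
... continuing the search (or via continued fractions) ...
y = 308: x² = 632·308² + 1 = 59954049, x = 7743 ✓

Verify: 7743² - 632·308² = 59954049 - 59954048 = 1 ✓

x = 7743, y = 308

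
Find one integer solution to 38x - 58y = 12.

Step 1: Check solvability.
gcd(38, 58) = 2
Since 2 divides 12, solutions exist.

Step 2: Apply extended Euclidean algorithm to find gcd.
We find integers such that 38*x0 + 58*y0 = 2

Step 3: Scale the particular solution.
Multiply by 12/2 = 6:
x = -18, y = -12

Step 4: Verify.
38*(-18) - 58*(-12) = 12 = 12 ✓

x = -18, y = -12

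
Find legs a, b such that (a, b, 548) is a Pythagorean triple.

We need a² + b² = 548² = 300304.
Trying: 420² + 352² = 176400 + 123904 = 300304 ✓

(420, 352, 548)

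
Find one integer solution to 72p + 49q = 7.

Step 1: Check solvability.
gcd(72, 49) = 1
Since 1 divides 7, solutions exist.

Step 2: Apply extended Euclidean algorithm to find gcd.
We find integers such that 72*x0 + 49*y0 = 1

Step 3: Scale the particular solution.
Multiply by 7/1 = 7:
p = -119, q = 175

Step 4: Verify.
72*(-119) + 49*(175) = 7 = 7 ✓

p = -119, q = 175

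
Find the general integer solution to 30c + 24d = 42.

Step 1: Compute gcd(30, 24) = 6.
Since 6 divides 42, solutions exist.

Step 2: Find a particular solution using extended Euclidean algorithm.
We get c₀ = 7, d₀ = -7.
Check: 30*7 + 24*-7 = 42 = 42 ✓

Step 3: Write the general solution.
c = 7 + (24/6)t = 7 + 4t
d = -7 - (30/6)t = -7 - 5t
for any integer t.

c = 7 + 4t, d = -7 - 5t for integer t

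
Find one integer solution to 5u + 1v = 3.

Step 1: Check solvability.
gcd(5, 1) = 1
Since 1 divides 3, solutions exist.

Step 2: Apply extended Euclidean algorithm to find gcd.
We find integers such that 5*x0 + 1*y0 = 1

Step 3: Scale the particular solution.
Multiply by 3/1 = 3:
u = 0, v = 3

Step 4: Verify.
5*(0) + 1*(3) = 3 = 3 ✓

u = 0, v = 3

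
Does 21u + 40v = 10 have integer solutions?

Step 1: Compute gcd(21, 40).
gcd(21, 40) = 1

Step 2: Check divisibility.
Does 1 divide 10? 10 = 1 x 10, so yes.

By the theorem on linear Diophantine equations, 21u + 40v = 10 has integer solutions if and only if gcd(21, 40) divides 10. Since 1 | 10, solutions exist.

Yes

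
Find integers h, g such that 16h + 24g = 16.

Step 1: Check solvability.
gcd(16, 24) = 8
Since 8 divides 16, solutions exist.

Step 2: Apply extended Euclidean algorithm to find gcd.
We find integers such that 16*x0 + 24*y0 = 8

Step 3: Scale the particular solution.
Multiply by 16/8 = 2:
h = -2, g = 2

Step 4: Verify.
16*(-2) + 24*(2) = 16 = 16 ✓

h = -2, g = 2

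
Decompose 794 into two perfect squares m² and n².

We need to find integers m, n > 0 such that m² + n² = 794.
Trying m = 13: n² = 794 - 13² = 794 - 169 = 625
n = 25
Check: 13² + 25² = 169 + 625 = 794 ✓

794 = 13² + 25²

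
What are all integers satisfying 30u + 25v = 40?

Step 1: Compute gcd(30, 25) = 5.
Since 5 divides 40, solutions exist.

Step 2: Find a particular solution using extended Euclidean algorithm.
We get u₀ = 8, v₀ = -8.
Check: 30*8 + 25*-8 = 40 = 40 ✓

Step 3: Write the general solution.
u = 8 + (25/5)t = 8 + 5t
v = -8 - (30/5)t = -8 - 6t
for any integer t.

u = 8 + 5t, v = -8 - 6t for integer t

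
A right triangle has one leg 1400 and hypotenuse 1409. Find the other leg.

a² = c² - b² = 1985281 - 1960000 = 25281
a = 159

159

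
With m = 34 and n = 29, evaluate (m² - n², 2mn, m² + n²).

a = m² - n² = 1156 - 841 = 315
b = 2mn = 2·34·29 = 1972
c = m² + n² = 1156 + 841 = 1997
Verify: 315² + 1972² = 99225 + 3888784 = 3988009 = 1997² ✓

(315, 1972, 1997)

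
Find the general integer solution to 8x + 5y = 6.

Step 1: Compute gcd(8, 5) = 1.
Since 1 divides 6, solutions exist.

Step 2: Find a particular solution using extended Euclidean algorithm.
We get x₀ = 12, y₀ = -18.
Check: 8*12 + 5*-18 = 6 = 6 ✓

Step 3: Write the general solution.
x = 12 + (5/1)t = 12 + 5t
y = -18 - (8/1)t = -18 - 8t
for any integer t.

x = 12 + 5t, y = -18 - 8t for integer t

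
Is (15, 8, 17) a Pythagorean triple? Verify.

Compute a² + b² = 15² + 8² = 225 + 64 = 289
Compute c² = 17² = 289
Since 289 = 289, confirmed.

Yes, it is a Pythagorean triple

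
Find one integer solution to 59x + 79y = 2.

Step 1: Check solvability.
gcd(59, 79) = 1
Since 1 divides 2, solutions exist.

Step 2: Apply extended Euclidean algorithm to find gcd.
We find integers such that 59*x0 + 79*y0 = 1

Step 3: Scale the particular solution.
Multiply by 2/1 = 2:
x = -8, y = 6

Step 4: Verify.
59*(-8) + 79*(6) = 2 = 2 ✓

x = -8, y = 6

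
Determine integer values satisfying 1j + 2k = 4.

Step 1: Check solvability.
gcd(1, 2) = 1
Since 1 divides 4, solutions exist.

Step 2: Apply extended Euclidean algorithm to find gcd.
We find integers such that 1*x0 + 2*y0 = 1

Step 3: Scale the particular solution.
Multiply by 4/1 = 4:
j = 4, k = 0

Step 4: Verify.
1*(4) + 2*(0) = 4 = 4 ✓

j = 4, k = 0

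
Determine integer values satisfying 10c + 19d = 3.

Step 1: Check solvability.
gcd(10, 19) = 1
Since 1 divides 3, solutions exist.

Step 2: Apply extended Euclidean algorithm to find gcd.
We find integers such that 10*x0 + 19*y0 = 1

Step 3: Scale the particular solution.
Multiply by 3/1 = 3:
c = 6, d = -3

Step 4: Verify.
10*(6) + 19*(-3) = 3 = 3 ✓

c = 6, d = -3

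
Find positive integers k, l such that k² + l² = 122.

Search for k with 122 - k² a perfect square.
k = 1: 122 - 1² = 122 - 1 = 121 = 11² ✓
So k = 1, l = 11.

k = 1, l = 11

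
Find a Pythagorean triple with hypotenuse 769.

We need a² + b² = 769² = 591361.
Trying: 481² + 600² = 231361 + 360000 = 591361 ✓

(481, 600, 769)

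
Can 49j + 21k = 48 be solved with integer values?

Step 1: Compute gcd(49, 21).
gcd(49, 21) = 7

Step 2: Check divisibility.
Does 7 divide 48? 48 = 7 x 6 + 6, so no.

By the theorem on linear Diophantine equations, 49j + 21k = 48 has integer solutions if and only if gcd(49, 21) divides 48. Since 7 does not divide 48, no solutions exist.

No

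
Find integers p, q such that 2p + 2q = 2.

Step 1: Check solvability.
gcd(2, 2) = 2
Since 2 divides 2, solutions exist.

Step 2: Apply extended Euclidean algorithm to find gcd.
We find integers such that 2*x0 + 2*y0 = 2

Step 3: Scale the particular solution.
Multiply by 2/2 = 1:
p = 0, q = 1

Step 4: Verify.
2*(0) + 2*(1) = 2 = 2 ✓

p = 0, q = 1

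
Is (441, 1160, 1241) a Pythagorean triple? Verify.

Compute a² + b² = 441² + 1160² = 194481 + 1345600 = 1540081
Compute c² = 1241² = 1540081
Since 1540081 = 1540081, confirmed.

Yes, it is a Pythagorean triple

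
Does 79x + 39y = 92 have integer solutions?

Step 1: Compute gcd(79, 39).
gcd(79, 39) = 1

Step 2: Check divisibility.
Does 1 divide 92? 92 = 1 x 92, so yes.

By the theorem on linear Diophantine equations, 79x + 39y = 92 has integer solutions if and only if gcd(79, 39) divides 92. Since 1 | 92, solutions exist.

Yes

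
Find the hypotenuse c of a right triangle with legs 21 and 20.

c² = a² + b² = 21² + 20² = 441 + 400 = 841
c = 29

29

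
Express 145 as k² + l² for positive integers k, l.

We need to find integers k, l > 0 such that k² + l² = 145.
Trying k = 1: l² = 145 - 1² = 145 - 1 = 144
l = 12
Check: 1² + 12² = 1 + 144 = 145 ✓

145 = 1² + 12²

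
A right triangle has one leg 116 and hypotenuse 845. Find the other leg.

a² = c² - b² = 714025 - 13456 = 700569
a = 837

837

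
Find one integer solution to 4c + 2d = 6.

Step 1: Check solvability.
gcd(4, 2) = 2
Since 2 divides 6, solutions exist.

Step 2: Apply extended Euclidean algorithm to find gcd.
We find integers such that 4*x0 + 2*y0 = 2

Step 3: Scale the particular solution.
Multiply by 6/2 = 3:
c = 0, d = 3

Step 4: Verify.
4*(0) + 2*(3) = 6 = 6 ✓

c = 0, d = 3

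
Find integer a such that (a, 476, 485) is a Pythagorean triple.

a² = c² - b² = 485² - 476² = 235225 - 226576 = 8649
a = sqrt(8649) = 93

93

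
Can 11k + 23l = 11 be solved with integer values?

Step 1: Compute gcd(11, 23).
gcd(11, 23) = 1

Step 2: Check divisibility.
Does 1 divide 11? 11 = 1 x 11, so yes.

By the theorem on linear Diophantine equations, 11k + 23l = 11 has integer solutions if and only if gcd(11, 23) divides 11. Since 1 | 11, solutions exist.

Yes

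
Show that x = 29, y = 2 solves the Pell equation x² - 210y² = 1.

Compute x² = 29² = 841
Compute 210y² = 210·2² = 210·4 = 840
x² - 210y² = 841 - 840 = 1
Since this equals 1, (29, 2) is a solution.

Yes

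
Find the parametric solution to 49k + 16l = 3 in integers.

Step 1: Compute gcd(49, 16) = 1.
Since 1 divides 3, solutions exist.

Step 2: Find a particular solution using extended Euclidean algorithm.
We get k₀ = 3, l₀ = -9.
Check: 49*3 + 16*-9 = 3 = 3 ✓

Step 3: Write the general solution.
k = 3 + (16/1)t = 3 + 16t
l = -9 - (49/1)t = -9 - 49t
for any integer t.

k = 3 + 16t, l = -9 - 49t for integer t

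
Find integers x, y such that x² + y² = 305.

We need to find integers x, y > 0 such that x² + y² = 305.
Trying x = 4: y² = 305 - 4² = 305 - 16 = 289
y = 17
Check: 4² + 17² = 16 + 289 = 305 ✓

305 = 4² + 17²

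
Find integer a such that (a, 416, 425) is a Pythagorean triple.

a² = c² - b² = 425² - 416² = 180625 - 173056 = 7569
a = sqrt(7569) = 87

87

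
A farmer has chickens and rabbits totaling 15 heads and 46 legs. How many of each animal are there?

Let c = chickens, r = rabbits.
Heads: c + r = 15
Legs: 2c + 4r = 46
From the first equation, c = 15 - r. Substitute:
2(15 - r) + 4r = 46
30 + 2r = 46
r = (46 - 30)/2 = 8
c = 15 - 8 = 7

Chickens: 7, Rabbits: 8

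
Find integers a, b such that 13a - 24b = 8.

Step 1: Check solvability.
gcd(13, 24) = 1
Since 1 divides 8, solutions exist.

Step 2: Apply extended Euclidean algorithm to find gcd.
We find integers such that 13*x0 + 24*y0 = 1

Step 3: Scale the particular solution.
Multiply by 8/1 = 8:
a = -88, b = -48

Step 4: Verify.
13*(-88) - 24*(-48) = 8 = 8 ✓

a = -88, b = -48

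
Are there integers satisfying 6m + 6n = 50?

Step 1: Compute gcd(6, 6).
gcd(6, 6) = 6

Step 2: Check divisibility.
Does 6 divide 50? 50 = 6 x 8 + 2, so no.

By the theorem on linear Diophantine equations, 6m + 6n = 50 has integer solutions if and only if gcd(6, 6) divides 50. Since 6 does not divide 50, no solutions exist.

No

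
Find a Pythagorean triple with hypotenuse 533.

We need a² + b² = 533² = 284089.
Trying: 525² + 92² = 275625 + 8464 = 284089 ✓

(525, 92, 533)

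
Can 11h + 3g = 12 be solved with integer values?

Step 1: Compute gcd(11, 3).
gcd(11, 3) = 1

Step 2: Check divisibility.
Does 1 divide 12? 12 = 1 x 12, so yes.

By the theorem on linear Diophantine equations, 11h + 3g = 12 has integer solutions if and only if gcd(11, 3) divides 12. Since 1 | 12, solutions exist.

Yes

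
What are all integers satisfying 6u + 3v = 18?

Step 1: Compute gcd(6, 3) = 3.
Since 3 divides 18, solutions exist.

Step 2: Find a particular solution using extended Euclidean algorithm.
We get u₀ = 0, v₀ = 6.
Check: 6*0 + 3*6 = 18 = 18 ✓

Step 3: Write the general solution.
u = 0 + (3/3)t = 0 + 1t
v = 6 - (6/3)t = 6 - 2t
for any integer t.

u = 0 + 1t, v = 6 - 2t for integer t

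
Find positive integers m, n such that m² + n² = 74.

Search for m with 74 - m² a perfect square.
m = 5: 74 - 5² = 74 - 25 = 49 = 7² ✓
So m = 5, n = 7.

m = 5, n = 7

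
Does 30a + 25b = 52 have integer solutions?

Step 1: Compute gcd(30, 25).
gcd(30, 25) = 5

Step 2: Check divisibility.
Does 5 divide 52? 52 = 5 x 10 + 2, so no.

By the theorem on linear Diophantine equations, 30a + 25b = 52 has integer solutions if and only if gcd(30, 25) divides 52. Since 5 does not divide 52, no solutions exist.

No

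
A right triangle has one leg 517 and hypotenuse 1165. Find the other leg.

b² = c² - a² = 1357225 - 267289 = 1089936
b = 1044

1044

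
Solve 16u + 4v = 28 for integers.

Step 1: Check solvability.
gcd(16, 4) = 4
Since 4 divides 28, solutions exist.

Step 2: Apply extended Euclidean algorithm to find gcd.
We find integers such that 16*x0 + 4*y0 = 4

Step 3: Scale the particular solution.
Multiply by 28/4 = 7:
u = 0, v = 7

Step 4: Verify.
16*(0) + 4*(7) = 28 = 28 ✓

u = 0, v = 7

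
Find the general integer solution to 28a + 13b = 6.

Step 1: Compute gcd(28, 13) = 1.
Since 1 divides 6, solutions exist.

Step 2: Find a particular solution using extended Euclidean algorithm.
We get a₀ = -36, b₀ = 78.
Check: 28*-36 + 13*78 = 6 = 6 ✓

Step 3: Write the general solution.
a = -36 + (13/1)t = -36 + 13t
b = 78 - (28/1)t = 78 - 28t
for any integer t.

a = -36 + 13t, b = 78 - 28t for integer t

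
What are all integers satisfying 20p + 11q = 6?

Step 1: Compute gcd(20, 11) = 1.
Since 1 divides 6, solutions exist.

Step 2: Find a particular solution using extended Euclidean algorithm.
We get p₀ = 30, q₀ = -54.
Check: 20*30 + 11*-54 = 6 = 6 ✓

Step 3: Write the general solution.
p = 30 + (11/1)t = 30 + 11t
q = -54 - (20/1)t = -54 - 20t
for any integer t.

p = 30 + 11t, q = -54 - 20t for integer t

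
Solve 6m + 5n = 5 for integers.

Step 1: Check solvability.
gcd(6, 5) = 1
Since 1 divides 5, solutions exist.

Step 2: Apply extended Euclidean algorithm to find gcd.
We find integers such that 6*x0 + 5*y0 = 1

Step 3: Scale the particular solution.
Multiply by 5/1 = 5:
m = 5, n = -5

Step 4: Verify.
6*(5) + 5*(-5) = 5 = 5 ✓

m = 5, n = -5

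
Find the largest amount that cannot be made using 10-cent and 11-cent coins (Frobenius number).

For two coprime denominations a and b, the Frobenius number (largest value not representable as a non-negative combination) is ab - a - b.
Here gcd(10, 11) = 1, so they are coprime.
F(10, 11) = 10·11 - 10 - 11 = 110 - 21 = 89

89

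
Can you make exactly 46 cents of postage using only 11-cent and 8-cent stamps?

We need non-negative x, y with 11x + 8y = 46.
gcd(11, 8) = 1 divides 46, so integer solutions exist.
Search for a non-negative one: x = 2 gives 8y = 46 - 22 = 24, so y = 3.
Check: 11·2 + 8·3 = 46 ✓

Yes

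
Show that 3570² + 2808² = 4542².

Compute a² + b² = 3570² + 2808² = 12744900 + 7884864 = 20629764
Compute c² = 4542² = 20629764
Since 20629764 = 20629764, confirmed.

Yes, it is a Pythagorean triple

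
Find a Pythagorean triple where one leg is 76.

We need the other leg and hypotenuse such that 76² + x² = c².
Take x = 357, c = 365: 76² + 357² = 5776 + 127449 = 133225 = 365² ✓
Triple: (357, 76, 365)

(357, 76, 365)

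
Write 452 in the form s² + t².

We need to find integers s, t > 0 such that s² + t² = 452.
Trying s = 14: t² = 452 - 14² = 452 - 196 = 256
t = 16
Check: 14² + 16² = 196 + 256 = 452 ✓

452 = 14² + 16²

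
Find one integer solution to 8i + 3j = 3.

Step 1: Check solvability.
gcd(8, 3) = 1
Since 1 divides 3, solutions exist.

Step 2: Apply extended Euclidean algorithm to find gcd.
We find integers such that 8*x0 + 3*y0 = 1

Step 3: Scale the particular solution.
Multiply by 3/1 = 3:
i = -3, j = 9

Step 4: Verify.
8*(-3) + 3*(9) = 3 = 3 ✓

i = -3, j = 9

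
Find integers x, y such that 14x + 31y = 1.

Step 1: Check solvability.
gcd(14, 31) = 1
Since 1 divides 1, solutions exist.

Step 2: Apply extended Euclidean algorithm to find gcd.
We find integers such that 14*x0 + 31*y0 = 1

Step 3: Scale the particular solution.
Multiply by 1/1 = 1:
x = -11, y = 5

Step 4: Verify.
14*(-11) + 31*(5) = 1 = 1 ✓

x = -11, y = 5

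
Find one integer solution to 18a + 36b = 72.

Step 1: Check solvability.
gcd(18, 36) = 18
Since 18 divides 72, solutions exist.

Step 2: Apply extended Euclidean algorithm to find gcd.
We find integers such that 18*x0 + 36*y0 = 18

Step 3: Scale the particular solution.
Multiply by 72/18 = 4:
a = 4, b = 0

Step 4: Verify.
18*(4) + 36*(0) = 72 = 72 ✓

a = 4, b = 0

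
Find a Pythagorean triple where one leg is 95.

We need the other leg and hypotenuse such that 95² + x² = c².
Take x = 168, c = 193: 95² + 168² = 9025 + 28224 = 37249 = 193² ✓
Triple: (95, 168, 193)

(95, 168, 193)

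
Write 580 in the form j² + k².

We need to find integers j, k > 0 such that j² + k² = 580.
Trying j = 2: k² = 580 - 2² = 580 - 4 = 576
k = 24
Check: 2² + 24² = 4 + 576 = 580 ✓

580 = 2² + 24²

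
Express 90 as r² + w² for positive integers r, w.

We need to find integers r, w > 0 such that r² + w² = 90.
Trying r = 3: w² = 90 - 3² = 90 - 9 = 81
w = 9
Check: 3² + 9² = 9 + 81 = 90 ✓

90 = 3² + 9²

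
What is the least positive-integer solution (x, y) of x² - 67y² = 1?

We seek the smallest positive integers (x, y) with x² - 67y² = 1, i.e., x² = 67y² + 1.
Try successive y values:
y = 1: x² = 67·1² + 1 = 68, not a perfect square
y = 2: x² = 67·2² + 1 = 269, not a perfect square
y = 3: x² = 67·3² + 1 = 604, not a perfect square
... continuing the search (or via continued fractions) ...
y = 5967: x² = 67·5967² + 1 = 2385540964, x = 48842 ✓

Verify: 48842² - 67·5967² = 2385540964 - 2385540963 = 1 ✓

x = 48842, y = 5967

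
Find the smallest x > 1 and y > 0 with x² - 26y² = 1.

We seek the smallest positive integers (x, y) with x² - 26y² = 1, i.e., x² = 26y² + 1.
Try successive y values:
y = 1: x² = 26·1² + 1 = 27, not a perfect square
y = 2: x² = 26·2² + 1 = 105, not a perfect square
y = 3: x² = 26·3² + 1 = 235, not a perfect square
... continuing the search (or via continued fractions) ...
y = 10: x² = 26·10² + 1 = 2601, x = 51 ✓

Verify: 51² - 26·10² = 2601 - 2600 = 1 ✓

x = 51, y = 10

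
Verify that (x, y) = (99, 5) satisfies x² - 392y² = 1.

Compute x² = 99² = 9801
Compute 392y² = 392·5² = 392·25 = 9800
x² - 392y² = 9801 - 9800 = 1
Since this equals 1, (99, 5) is a solution.

Yes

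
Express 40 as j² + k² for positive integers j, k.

We need to find integers j, k > 0 such that j² + k² = 40.
Trying j = 2: k² = 40 - 2² = 40 - 4 = 36
k = 6
Check: 2² + 6² = 4 + 36 = 40 ✓

40 = 2² + 6²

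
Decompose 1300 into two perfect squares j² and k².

We need to find integers j, k > 0 such that j² + k² = 1300.
Trying j = 2: k² = 1300 - 2² = 1300 - 4 = 1296
k = 36
Check: 2² + 36² = 4 + 1296 = 1300 ✓

1300 = 2² + 36²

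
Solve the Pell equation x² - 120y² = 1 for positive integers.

We seek the smallest positive integers (x, y) with x² - 120y² = 1, i.e., x² = 120y² + 1.
Try successive y values:
y = 1: x² = 120·1² + 1 = 121, x = 11 ✓

Verify: 11² - 120·1² = 121 - 120 = 1 ✓

x = 11, y = 1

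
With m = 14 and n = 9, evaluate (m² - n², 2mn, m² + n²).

a = m² - n² = 196 - 81 = 115
b = 2mn = 2·14·9 = 252
c = m² + n² = 196 + 81 = 277
Verify: 115² + 252² = 13225 + 63504 = 76729 = 277² ✓

(115, 252, 277)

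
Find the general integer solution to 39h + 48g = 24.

Step 1: Compute gcd(39, 48) = 3.
Since 3 divides 24, solutions exist.

Step 2: Find a particular solution using extended Euclidean algorithm.
We get h₀ = 40, g₀ = -32.
Check: 39*40 + 48*-32 = 24 = 24 ✓

Step 3: Write the general solution.
h = 40 + (48/3)t = 40 + 16t
g = -32 - (39/3)t = -32 - 13t
for any integer t.

h = 40 + 16t, g = -32 - 13t for integer t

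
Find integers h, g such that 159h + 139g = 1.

Step 1: Check solvability.
gcd(159, 139) = 1
Since 1 divides 1, solutions exist.

Step 2: Apply extended Euclidean algorithm to find gcd.
We find integers such that 159*x0 + 139*y0 = 1

Step 3: Scale the particular solution.
Multiply by 1/1 = 1:
h = 7, g = -8

Step 4: Verify.
159*(7) + 139*(-8) = 1 = 1 ✓

h = 7, g = -8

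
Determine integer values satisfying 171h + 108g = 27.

Step 1: Check solvability.
gcd(171, 108) = 9
Since 9 divides 27, solutions exist.

Step 2: Apply extended Euclidean algorithm to find gcd.
We find integers such that 171*x0 + 108*y0 = 9

Step 3: Scale the particular solution.
Multiply by 27/9 = 3:
h = -15, g = 24

Step 4: Verify.
171*(-15) + 108*(24) = 27 = 27 ✓

h = -15, g = 24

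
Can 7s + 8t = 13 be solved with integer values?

Step 1: Compute gcd(7, 8).
gcd(7, 8) = 1

Step 2: Check divisibility.
Does 1 divide 13? 13 = 1 x 13, so yes.

By the theorem on linear Diophantine equations, 7s + 8t = 13 has integer solutions if and only if gcd(7, 8) divides 13. Since 1 | 13, solutions exist.

Yes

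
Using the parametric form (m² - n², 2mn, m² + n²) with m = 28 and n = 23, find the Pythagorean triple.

a = m² - n² = 28² - 23² = 784 - 529 = 255
b = 2mn = 2·28·23 = 1288
c = m² + n² = 784 + 529 = 1313
Verify: 255² + 1288² = 65025 + 1658944 = 1723969 = 1313² ✓

(255, 1288, 1313)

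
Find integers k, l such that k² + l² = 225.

We need to find integers k, l > 0 such that k² + l² = 225.
Trying k = 9: l² = 225 - 9² = 225 - 81 = 144
l = 12
Check: 9² + 12² = 81 + 144 = 225 ✓

225 = 9² + 12²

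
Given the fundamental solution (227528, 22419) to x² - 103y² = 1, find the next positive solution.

Solutions to x² - Dy² = 1 are generated by powers of (x₀ + y₀√D).
The next solution satisfies x₁ + y₁√103 = (x₀ + y₀√103)², giving:
x₁ = x₀² + 103y₀² = 227528² + 103·22419² = 51768990784 + 51768990783 = 103537981567
y₁ = 2x₀y₀ = 2·227528·22419 = 10201900464

Verify: 103537981567² - 103·10201900464² = 10720113626968431775489 - 10720113626968431775488 = 1 ✓

x = 103537981567, y = 10201900464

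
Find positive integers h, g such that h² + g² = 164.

Search for h with 164 - h² a perfect square.
h = 8: 164 - 8² = 164 - 64 = 100 = 10² ✓
So h = 8, g = 10.

h = 8, g = 10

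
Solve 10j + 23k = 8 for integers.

Step 1: Check solvability.
gcd(10, 23) = 1
Since 1 divides 8, solutions exist.

Step 2: Apply extended Euclidean algorithm to find gcd.
We find integers such that 10*x0 + 23*y0 = 1

Step 3: Scale the particular solution.
Multiply by 8/1 = 8:
j = 56, k = -24

Step 4: Verify.
10*(56) + 23*(-24) = 8 = 8 ✓

j = 56, k = -24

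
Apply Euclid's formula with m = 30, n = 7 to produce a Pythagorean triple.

a = m² - n² = 30² - 7² = 900 - 49 = 851
b = 2mn = 2·30·7 = 420
c = m² + n² = 900 + 49 = 949
Verify: 851² + 420² = 724201 + 176400 = 900601 = 949² ✓

(851, 420, 949)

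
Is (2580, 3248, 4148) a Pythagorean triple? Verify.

Compute a² + b² = 2580² + 3248² = 6656400 + 10549504 = 17205904
Compute c² = 4148² = 17205904
Since 17205904 = 17205904, confirmed.

Yes, it is a Pythagorean triple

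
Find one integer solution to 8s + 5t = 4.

Step 1: Check solvability.
gcd(8, 5) = 1
Since 1 divides 4, solutions exist.

Step 2: Apply extended Euclidean algorithm to find gcd.
We find integers such that 8*x0 + 5*y0 = 1

Step 3: Scale the particular solution.
Multiply by 4/1 = 4:
s = 8, t = -12

Step 4: Verify.
8*(8) + 5*(-12) = 4 = 4 ✓

s = 8, t = -12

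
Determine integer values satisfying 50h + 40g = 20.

Step 1: Check solvability.
gcd(50, 40) = 10
Since 10 divides 20, solutions exist.

Step 2: Apply extended Euclidean algorithm to find gcd.
We find integers such that 50*x0 + 40*y0 = 10

Step 3: Scale the particular solution.
Multiply by 20/10 = 2:
h = 2, g = -2

Step 4: Verify.
50*(2) + 40*(-2) = 20 = 20 ✓

h = 2, g = -2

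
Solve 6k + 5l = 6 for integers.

Step 1: Check solvability.
gcd(6, 5) = 1
Since 1 divides 6, solutions exist.

Step 2: Apply extended Euclidean algorithm to find gcd.
We find integers such that 6*x0 + 5*y0 = 1

Step 3: Scale the particular solution.
Multiply by 6/1 = 6:
k = 6, l = -6

Step 4: Verify.
6*(6) + 5*(-6) = 6 = 6 ✓

k = 6, l = -6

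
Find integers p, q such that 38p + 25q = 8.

Step 1: Check solvability.
gcd(38, 25) = 1
Since 1 divides 8, solutions exist.

Step 2: Apply extended Euclidean algorithm to find gcd.
We find integers such that 38*x0 + 25*y0 = 1

Step 3: Scale the particular solution.
Multiply by 8/1 = 8:
p = 16, q = -24

Step 4: Verify.
38*(16) + 25*(-24) = 8 = 8 ✓

p = 16, q = -24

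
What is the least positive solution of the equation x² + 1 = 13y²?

We need x² = 13y² - 1. Try successive y:
y = 1: x² = 13·1² - 1 = 12, not a perfect square
y = 2: x² = 13·2² - 1 = 51, not a perfect square
y = 3: x² = 13·3² - 1 = 116, not a perfect square
...
y = 5: x² = 13·5² - 1 = 324 = 18² ✓
Check: 18² - 13·5² = 324 - 325 = -1 ✓

x = 18, y = 5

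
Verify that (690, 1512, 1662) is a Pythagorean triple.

Compute a² + b² = 690² + 1512² = 476100 + 2286144 = 2762244
Compute c² = 1662² = 2762244
Since 2762244 = 2762244, confirmed.

Yes, it is a Pythagorean triple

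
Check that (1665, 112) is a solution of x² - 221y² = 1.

Compute x² = 1665² = 2772225
Compute 221y² = 221·112² = 221·12544 = 2772224
x² - 221y² = 2772225 - 2772224 = 1
Since this equals 1, (1665, 112) is a solution.

Yes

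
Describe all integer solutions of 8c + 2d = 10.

Step 1: Compute gcd(8, 2) = 2.
Since 2 divides 10, solutions exist.

Step 2: Find a particular solution using extended Euclidean algorithm.
We get c₀ = 0, d₀ = 5.
Check: 8*0 + 2*5 = 10 = 10 ✓

Step 3: Write the general solution.
c = 0 + (2/2)t = 0 + 1t
d = 5 - (8/2)t = 5 - 4t
for any integer t.

c = 0 + 1t, d = 5 - 4t for integer t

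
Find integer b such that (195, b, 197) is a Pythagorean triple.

b² = c² - a² = 197² - 195² = 38809 - 38025 = 784
b = sqrt(784) = 28

28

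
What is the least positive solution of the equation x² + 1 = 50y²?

We need x² = 50y² - 1. Try successive y:
y = 1: x² = 50·1² - 1 = 49 = 7² ✓
Check: 7² - 50·1² = 49 - 50 = -1 ✓

x = 7, y = 1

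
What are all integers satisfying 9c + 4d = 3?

Step 1: Compute gcd(9, 4) = 1.
Since 1 divides 3, solutions exist.

Step 2: Find a particular solution using extended Euclidean algorithm.
We get c₀ = 3, d₀ = -6.
Check: 9*3 + 4*-6 = 3 = 3 ✓

Step 3: Write the general solution.
c = 3 + (4/1)t = 3 + 4t
d = -6 - (9/1)t = -6 - 9t
for any integer t.

c = 3 + 4t, d = -6 - 9t for integer t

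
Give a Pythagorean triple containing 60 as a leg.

We need the other leg and hypotenuse such that 60² + x² = c².
Take x = 91, c = 109: 60² + 91² = 3600 + 8281 = 11881 = 109² ✓
Triple: (91, 60, 109)

(91, 60, 109)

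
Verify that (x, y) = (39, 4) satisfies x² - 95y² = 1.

Compute x² = 39² = 1521
Compute 95y² = 95·4² = 95·16 = 1520
x² - 95y² = 1521 - 1520 = 1
Since this equals 1, (39, 4) is a solution.

Yes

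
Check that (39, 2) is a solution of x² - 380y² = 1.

Compute x² = 39² = 1521
Compute 380y² = 380·2² = 380·4 = 1520
x² - 380y² = 1521 - 1520 = 1
Since this equals 1, (39, 2) is a solution.

Yes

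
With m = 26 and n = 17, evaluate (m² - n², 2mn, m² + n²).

a = m² - n² = 676 - 289 = 387
b = 2mn = 2·26·17 = 884
c = m² + n² = 676 + 289 = 965
Verify: 387² + 884² = 149769 + 781456 = 931225 = 965² ✓

(387, 884, 965)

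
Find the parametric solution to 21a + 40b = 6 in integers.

Step 1: Compute gcd(21, 40) = 1.
Since 1 divides 6, solutions exist.

Step 2: Find a particular solution using extended Euclidean algorithm.
We get a₀ = -114, b₀ = 60.
Check: 21*-114 + 40*60 = 6 = 6 ✓

Step 3: Write the general solution.
a = -114 + (40/1)t = -114 + 40t
b = 60 - (21/1)t = 60 - 21t
for any integer t.

a = -114 + 40t, b = 60 - 21t for integer t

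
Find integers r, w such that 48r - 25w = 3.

Step 1: Check solvability.
gcd(48, 25) = 1
Since 1 divides 3, solutions exist.

Step 2: Apply extended Euclidean algorithm to find gcd.
We find integers such that 48*x0 + 25*y0 = 1

Step 3: Scale the particular solution.
Multiply by 3/1 = 3:
r = 36, w = 69

Step 4: Verify.
48*(36) - 25*(69) = 3 = 3 ✓

r = 36, w = 69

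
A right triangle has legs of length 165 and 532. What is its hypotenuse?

c² = a² + b² = 165² + 532² = 27225 + 283024 = 310249
c = 557

557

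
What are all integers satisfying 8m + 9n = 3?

Step 1: Compute gcd(8, 9) = 1.
Since 1 divides 3, solutions exist.

Step 2: Find a particular solution using extended Euclidean algorithm.
We get m₀ = -3, n₀ = 3.
Check: 8*-3 + 9*3 = 3 = 3 ✓

Step 3: Write the general solution.
m = -3 + (9/1)t = -3 + 9t
n = 3 - (8/1)t = 3 - 8t
for any integer t.

m = -3 + 9t, n = 3 - 8t for integer t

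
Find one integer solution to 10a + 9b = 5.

Step 1: Check solvability.
gcd(10, 9) = 1
Since 1 divides 5, solutions exist.

Step 2: Apply extended Euclidean algorithm to find gcd.
We find integers such that 10*x0 + 9*y0 = 1

Step 3: Scale the particular solution.
Multiply by 5/1 = 5:
a = 5, b = -5

Step 4: Verify.
10*(5) + 9*(-5) = 5 = 5 ✓

a = 5, b = -5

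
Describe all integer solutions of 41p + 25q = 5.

Step 1: Compute gcd(41, 25) = 1.
Since 1 divides 5, solutions exist.

Step 2: Find a particular solution using extended Euclidean algorithm.
We get p₀ = 55, q₀ = -90.
Check: 41*55 + 25*-90 = 5 = 5 ✓

Step 3: Write the general solution.
p = 55 + (25/1)t = 55 + 25t
q = -90 - (41/1)t = -90 - 41t
for any integer t.

p = 55 + 25t, q = -90 - 41t for integer t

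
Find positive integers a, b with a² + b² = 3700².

We need a² + b² = 3700² = 13690000.
Trying: 172² + 3696² = 29584 + 13660416 = 13690000 ✓

(172, 3696, 3700)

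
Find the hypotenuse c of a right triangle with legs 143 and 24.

c² = a² + b² = 143² + 24² = 20449 + 576 = 21025
c = 145

145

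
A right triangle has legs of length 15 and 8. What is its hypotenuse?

c² = a² + b² = 15² + 8² = 225 + 64 = 289
c = 17

17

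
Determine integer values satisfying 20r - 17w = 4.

Step 1: Check solvability.
gcd(20, 17) = 1
Since 1 divides 4, solutions exist.

Step 2: Apply extended Euclidean algorithm to find gcd.
We find integers such that 20*x0 + 17*y0 = 1

Step 3: Scale the particular solution.
Multiply by 4/1 = 4:
r = 24, w = 28

Step 4: Verify.
20*(24) - 17*(28) = 4 = 4 ✓

r = 24, w = 28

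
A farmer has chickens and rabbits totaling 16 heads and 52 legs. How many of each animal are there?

Let c = chickens, r = rabbits.
Heads: c + r = 16
Legs: 2c + 4r = 52
From the first equation, c = 16 - r. Substitute:
2(16 - r) + 4r = 52
32 + 2r = 52
r = (52 - 32)/2 = 10
c = 16 - 10 = 6

Chickens: 6, Rabbits: 10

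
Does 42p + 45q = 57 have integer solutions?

Step 1: Compute gcd(42, 45).
gcd(42, 45) = 3

Step 2: Check divisibility.
Does 3 divide 57? 57 = 3 x 19, so yes.

By the theorem on linear Diophantine equations, 42p + 45q = 57 has integer solutions if and only if gcd(42, 45) divides 57. Since 3 | 57, solutions exist.

Yes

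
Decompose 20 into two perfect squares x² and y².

We need to find integers x, y > 0 such that x² + y² = 20.
Trying x = 2: y² = 20 - 2² = 20 - 4 = 16
y = 4
Check: 2² + 4² = 4 + 16 = 20 ✓

20 = 2² + 4²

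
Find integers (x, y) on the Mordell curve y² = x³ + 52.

Try small integer x values and check whether x³ + 52 is a perfect square.
x = -3: x³ + 52 = -3³ + 52 = -27 + 52 = 25
Is 25 a perfect square? 5² = 25 ✓
So (x, y) = (-3, -5) is a solution.

x = -3, y = -5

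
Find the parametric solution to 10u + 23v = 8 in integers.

Step 1: Compute gcd(10, 23) = 1.
Since 1 divides 8, solutions exist.

Step 2: Find a particular solution using extended Euclidean algorithm.
We get u₀ = 56, v₀ = -24.
Check: 10*56 + 23*-24 = 8 = 8 ✓

Step 3: Write the general solution.
u = 56 + (23/1)t = 56 + 23t
v = -24 - (10/1)t = -24 - 10t
for any integer t.

u = 56 + 23t, v = -24 - 10t for integer t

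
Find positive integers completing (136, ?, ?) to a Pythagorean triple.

We need the other leg and hypotenuse such that 136² + x² = c².
Take x = 1152, c = 1160: 136² + 1152² = 18496 + 1327104 = 1345600 = 1160² ✓
Triple: (136, 1152, 1160)

(136, 1152, 1160)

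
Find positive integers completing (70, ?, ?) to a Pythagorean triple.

We need the other leg and hypotenuse such that 70² + x² = c².
Take x = 24, c = 74: 70² + 24² = 4900 + 576 = 5476 = 74² ✓
Triple: (70, 24, 74)

(70, 24, 74)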